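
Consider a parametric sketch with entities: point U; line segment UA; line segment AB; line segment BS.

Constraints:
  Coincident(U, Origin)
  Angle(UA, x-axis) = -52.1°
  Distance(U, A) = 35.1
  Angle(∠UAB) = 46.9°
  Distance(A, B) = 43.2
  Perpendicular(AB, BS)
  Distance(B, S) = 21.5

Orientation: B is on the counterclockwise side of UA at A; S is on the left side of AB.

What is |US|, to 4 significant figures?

19.66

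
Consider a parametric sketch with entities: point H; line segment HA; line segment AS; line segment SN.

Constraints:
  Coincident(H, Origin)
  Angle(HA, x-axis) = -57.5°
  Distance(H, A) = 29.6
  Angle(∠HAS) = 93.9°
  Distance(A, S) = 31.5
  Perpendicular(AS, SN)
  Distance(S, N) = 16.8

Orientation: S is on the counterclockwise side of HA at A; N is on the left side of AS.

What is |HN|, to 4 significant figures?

35.85

H is at the origin; HA runs at -57.5° with length 29.6, so A = 29.6·(cos -57.5°, sin -57.5°) = (15.90, -24.96). ∠HAS = 93.9°, so AS runs at -57.5° + (180° − 93.9°) = 28.60° from the x-axis; with |AS| = 31.5, S = A + 31.5·(cos 28.60°, sin 28.60°) = (43.56, -9.886). The perpendicularity gives SN at right angles to AS; with |SN| = 16.8 on the left of AS, N = S + 16.8·(-0.4787, 0.8780) = (35.52, 4.865). Then |HN| = |N − H| = 35.85.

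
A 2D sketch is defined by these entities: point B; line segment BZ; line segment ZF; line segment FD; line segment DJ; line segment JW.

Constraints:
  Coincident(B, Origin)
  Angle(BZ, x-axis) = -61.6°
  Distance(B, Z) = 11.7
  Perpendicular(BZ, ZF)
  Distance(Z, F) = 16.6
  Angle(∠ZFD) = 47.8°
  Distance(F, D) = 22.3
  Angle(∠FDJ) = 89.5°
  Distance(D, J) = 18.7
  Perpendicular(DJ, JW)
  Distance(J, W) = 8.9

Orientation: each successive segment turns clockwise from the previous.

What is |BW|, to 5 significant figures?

15.636

∠FDJ = 89.5° gives DJ at -14.300° from the x-axis; with |DJ| = 18.7, J = (14.403, -1.1498). The perpendicularity gives JW at right angles to DJ, so JW runs at -104.30°; with |JW| = 8.9, W = (12.204, -9.7741). Then |BW| = |W − B| = 15.636.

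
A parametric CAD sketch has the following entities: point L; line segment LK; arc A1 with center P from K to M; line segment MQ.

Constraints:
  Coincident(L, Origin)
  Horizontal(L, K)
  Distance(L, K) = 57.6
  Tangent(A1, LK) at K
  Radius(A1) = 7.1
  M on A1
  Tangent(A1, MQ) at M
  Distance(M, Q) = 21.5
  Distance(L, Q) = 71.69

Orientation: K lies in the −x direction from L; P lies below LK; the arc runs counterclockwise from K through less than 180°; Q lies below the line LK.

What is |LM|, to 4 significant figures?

65.03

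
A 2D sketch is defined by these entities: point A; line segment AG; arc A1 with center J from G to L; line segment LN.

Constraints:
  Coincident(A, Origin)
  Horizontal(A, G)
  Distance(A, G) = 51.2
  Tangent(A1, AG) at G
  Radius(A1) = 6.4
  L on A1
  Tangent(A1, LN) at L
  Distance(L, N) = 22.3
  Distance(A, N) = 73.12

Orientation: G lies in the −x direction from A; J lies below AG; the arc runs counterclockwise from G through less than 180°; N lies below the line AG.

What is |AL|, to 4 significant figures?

56.11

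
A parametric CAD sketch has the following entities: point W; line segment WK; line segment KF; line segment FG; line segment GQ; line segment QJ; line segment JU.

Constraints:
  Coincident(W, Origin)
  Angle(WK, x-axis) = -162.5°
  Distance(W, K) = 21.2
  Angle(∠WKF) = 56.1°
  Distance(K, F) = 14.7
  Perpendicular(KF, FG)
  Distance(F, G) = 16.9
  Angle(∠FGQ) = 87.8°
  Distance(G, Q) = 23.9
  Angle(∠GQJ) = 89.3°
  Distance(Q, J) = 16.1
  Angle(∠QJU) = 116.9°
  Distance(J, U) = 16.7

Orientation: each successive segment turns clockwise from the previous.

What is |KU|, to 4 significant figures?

9.742

W is at the origin; WK runs at -162.5° with length 21.2, so K = (-20.22, -6.375). ∠WKF = 56.1° gives KF at 73.60° from the x-axis; with |KF| = 14.7, F = (-16.07, 7.727). KF is perpendicular to FG, so FG runs at -16.40°; with |FG| = 16.9, G = (0.1440, 2.955). ∠FGQ = 87.8° gives GQ at -108.6° from the x-axis; with |GQ| = 23.9, Q = (-7.479, -19.70). ∠GQJ = 89.3° gives QJ at 160.7° from the x-axis; with |QJ| = 16.1, J = (-22.67, -14.38). ∠QJU = 116.9° gives JU at 97.60° from the x-axis; with |JU| = 16.7, U = (-24.88, 2.178). Then |KU| = |U − K| = 9.742.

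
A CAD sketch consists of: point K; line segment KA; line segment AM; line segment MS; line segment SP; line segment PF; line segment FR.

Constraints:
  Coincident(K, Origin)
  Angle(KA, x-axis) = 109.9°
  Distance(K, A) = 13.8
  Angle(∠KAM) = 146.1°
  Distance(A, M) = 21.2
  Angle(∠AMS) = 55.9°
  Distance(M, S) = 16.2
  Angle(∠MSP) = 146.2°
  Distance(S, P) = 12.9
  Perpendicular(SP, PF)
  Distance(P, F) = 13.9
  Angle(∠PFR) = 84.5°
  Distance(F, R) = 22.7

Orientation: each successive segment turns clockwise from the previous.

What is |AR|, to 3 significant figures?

16.7

K is at the origin; KA runs at 109.9° with length 13.8, so A = (-4.70, 13.0). ∠KAM = 146.1° gives AM at 76.0° from the x-axis; with |AM| = 21.2, M = (0.432, 33.5). ∠AMS = 55.9° gives MS at -48.1° from the x-axis; with |MS| = 16.2, S = (11.3, 21.5). ∠MSP = 146.2° gives SP at -81.9° from the x-axis; with |SP| = 12.9, P = (13.1, 8.72). SP is perpendicular to PF, so PF runs at -172°; with |PF| = 13.9, F = (-0.693, 6.76). ∠PFR = 84.5° gives FR at 92.6° from the x-axis; with |FR| = 22.7, R = (-1.72, 29.4). Then |AR| = |R − A| = 16.7.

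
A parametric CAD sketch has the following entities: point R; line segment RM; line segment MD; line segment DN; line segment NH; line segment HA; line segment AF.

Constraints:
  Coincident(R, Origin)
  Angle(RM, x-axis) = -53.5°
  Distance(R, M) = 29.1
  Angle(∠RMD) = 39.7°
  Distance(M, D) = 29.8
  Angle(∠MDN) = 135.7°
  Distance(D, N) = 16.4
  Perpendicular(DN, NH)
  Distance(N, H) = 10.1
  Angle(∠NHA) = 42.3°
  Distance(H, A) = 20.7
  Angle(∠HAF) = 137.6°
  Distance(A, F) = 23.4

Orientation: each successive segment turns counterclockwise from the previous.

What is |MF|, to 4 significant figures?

54.87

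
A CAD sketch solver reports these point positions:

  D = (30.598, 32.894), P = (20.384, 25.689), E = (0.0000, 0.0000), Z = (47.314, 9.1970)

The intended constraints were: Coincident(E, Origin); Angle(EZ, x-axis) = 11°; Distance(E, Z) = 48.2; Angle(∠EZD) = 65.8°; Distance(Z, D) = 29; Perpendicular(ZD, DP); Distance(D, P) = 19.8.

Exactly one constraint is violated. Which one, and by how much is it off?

Distance(D, P) = 19.8 — off by 7.30.

E = (0.00, 0.00) ✓; EZ at 11.00° ✓; |EZ| = 48.20 ✓; ∠EZD = 65.80° ✓; |ZD| = 29.00 ✓; ∠(ZD, DP) = 90.00° ✓; |DP| = 12.50 ✗.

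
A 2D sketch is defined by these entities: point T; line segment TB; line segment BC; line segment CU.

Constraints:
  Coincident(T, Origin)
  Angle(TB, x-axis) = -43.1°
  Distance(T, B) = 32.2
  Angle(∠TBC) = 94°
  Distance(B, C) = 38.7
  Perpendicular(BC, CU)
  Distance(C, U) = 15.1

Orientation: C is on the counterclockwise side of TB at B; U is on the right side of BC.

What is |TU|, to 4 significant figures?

62.50

∠TBC = 94.0°, so BC runs at -43.1° + (180° − 94.0°) = 42.90° from the x-axis; with |BC| = 38.7, C = B + 38.7·(cos 42.90°, sin 42.90°) = (51.86, 4.342). The perpendicularity gives CU at right angles to BC; with |CU| = 15.1 on the right of BC, U = C + 15.1·(0.6807, -0.7325) = (62.14, -6.719). Then |TU| = |U − T| = 62.50.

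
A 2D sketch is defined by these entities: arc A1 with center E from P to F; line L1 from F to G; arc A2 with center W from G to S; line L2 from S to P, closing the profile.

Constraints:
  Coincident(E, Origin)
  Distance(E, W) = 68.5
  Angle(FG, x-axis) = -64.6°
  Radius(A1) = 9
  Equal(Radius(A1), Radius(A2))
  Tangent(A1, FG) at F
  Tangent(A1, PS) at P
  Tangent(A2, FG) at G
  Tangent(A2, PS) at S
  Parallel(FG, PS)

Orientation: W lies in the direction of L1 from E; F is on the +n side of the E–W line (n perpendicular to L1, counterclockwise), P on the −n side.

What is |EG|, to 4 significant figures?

69.09

The slot axis is L1's direction at -64.6°, so u = (cos -64.6°, sin -64.6°) = (0.4289, -0.9033) and n = (−sin -64.6°, cos -64.6°) = (0.9033, 0.4289). E is at the origin and W lies 68.5 along u from E, so W = 68.5·u = (29.38, -61.88). Tangency of A1 to both parallel lines with radius 9.0 puts F and P at E ± 9.0·n: F = (8.130, 3.860), P = (-8.130, -3.860). Equal radii place G and S the same way about W: G = W + 9.0·n = (37.51, -58.02), S = W − 9.0·n = (21.25, -65.74). Then |EG| = |G − E| = 69.09.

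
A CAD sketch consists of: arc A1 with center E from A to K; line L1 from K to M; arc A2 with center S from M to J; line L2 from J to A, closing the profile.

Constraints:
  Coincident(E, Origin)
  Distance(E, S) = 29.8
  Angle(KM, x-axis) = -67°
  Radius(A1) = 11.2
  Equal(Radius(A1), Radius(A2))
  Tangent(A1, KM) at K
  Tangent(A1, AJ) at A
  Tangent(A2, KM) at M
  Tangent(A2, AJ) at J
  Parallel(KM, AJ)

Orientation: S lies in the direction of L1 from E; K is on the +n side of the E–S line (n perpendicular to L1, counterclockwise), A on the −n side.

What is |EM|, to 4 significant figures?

31.84

Tangency of A1 to both parallel lines with radius 11.2 puts K and A at E ± 11.2·n: K = (10.31, 4.376), A = (-10.31, -4.376). Equal radii place M and J the same way about S: M = S + 11.2·n = (21.95, -23.05), J = S − 11.2·n = (1.334, -31.81). Then |EM| = |M − E| = 31.84.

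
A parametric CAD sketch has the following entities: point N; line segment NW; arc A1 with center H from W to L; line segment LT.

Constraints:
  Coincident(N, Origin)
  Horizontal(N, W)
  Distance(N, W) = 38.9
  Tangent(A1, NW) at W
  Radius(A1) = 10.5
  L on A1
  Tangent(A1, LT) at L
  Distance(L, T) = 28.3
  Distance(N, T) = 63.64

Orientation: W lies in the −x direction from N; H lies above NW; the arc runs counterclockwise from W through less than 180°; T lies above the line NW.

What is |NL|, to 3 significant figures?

36.0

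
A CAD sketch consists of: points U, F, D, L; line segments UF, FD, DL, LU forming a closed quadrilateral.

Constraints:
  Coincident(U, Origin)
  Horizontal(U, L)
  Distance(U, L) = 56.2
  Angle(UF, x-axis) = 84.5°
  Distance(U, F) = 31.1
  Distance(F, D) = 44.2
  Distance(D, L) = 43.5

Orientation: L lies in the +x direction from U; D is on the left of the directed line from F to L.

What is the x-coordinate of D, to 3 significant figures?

45.7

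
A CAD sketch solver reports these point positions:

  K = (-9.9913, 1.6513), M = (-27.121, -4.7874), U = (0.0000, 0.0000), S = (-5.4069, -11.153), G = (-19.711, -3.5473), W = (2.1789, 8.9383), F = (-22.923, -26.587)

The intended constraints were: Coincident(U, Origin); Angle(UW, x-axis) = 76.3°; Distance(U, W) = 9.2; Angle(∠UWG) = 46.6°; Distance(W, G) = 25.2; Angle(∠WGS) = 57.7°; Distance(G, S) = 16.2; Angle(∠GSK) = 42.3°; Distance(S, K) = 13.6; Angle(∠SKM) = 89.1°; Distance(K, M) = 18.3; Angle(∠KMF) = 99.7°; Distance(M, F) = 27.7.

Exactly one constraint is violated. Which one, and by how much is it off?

Distance(M, F) = 27.7 — off by 5.50.

U = (0.00, 0.00) ✓; UW at 76.30° ✓; |UW| = 9.200 ✓; ∠UWG = 46.60° ✓; |WG| = 25.20 ✓; ∠WGS = 57.70° ✓; |GS| = 16.20 ✓; ∠GSK = 42.30° ✓; |SK| = 13.60 ✓; ∠SKM = 89.10° ✓; |KM| = 18.30 ✓; ∠KMF = 99.70° ✓; |MF| = 22.20 ✗.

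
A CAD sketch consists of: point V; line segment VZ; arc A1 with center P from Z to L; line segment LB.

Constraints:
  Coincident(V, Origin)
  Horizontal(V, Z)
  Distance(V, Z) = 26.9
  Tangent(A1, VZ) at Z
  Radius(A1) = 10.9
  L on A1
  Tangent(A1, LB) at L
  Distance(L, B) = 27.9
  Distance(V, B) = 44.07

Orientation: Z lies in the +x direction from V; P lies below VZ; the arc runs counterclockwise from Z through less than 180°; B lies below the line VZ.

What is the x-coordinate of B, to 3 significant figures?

19.0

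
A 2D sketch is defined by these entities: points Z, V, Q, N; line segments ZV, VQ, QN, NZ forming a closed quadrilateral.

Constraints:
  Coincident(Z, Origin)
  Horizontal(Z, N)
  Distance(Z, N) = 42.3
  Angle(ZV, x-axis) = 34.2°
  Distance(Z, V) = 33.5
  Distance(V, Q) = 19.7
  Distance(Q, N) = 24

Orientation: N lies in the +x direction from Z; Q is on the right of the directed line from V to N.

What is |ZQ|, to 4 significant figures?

18.41

Checks: |VQ| = 19.70 ✓; |QN| = 24.00 ✓.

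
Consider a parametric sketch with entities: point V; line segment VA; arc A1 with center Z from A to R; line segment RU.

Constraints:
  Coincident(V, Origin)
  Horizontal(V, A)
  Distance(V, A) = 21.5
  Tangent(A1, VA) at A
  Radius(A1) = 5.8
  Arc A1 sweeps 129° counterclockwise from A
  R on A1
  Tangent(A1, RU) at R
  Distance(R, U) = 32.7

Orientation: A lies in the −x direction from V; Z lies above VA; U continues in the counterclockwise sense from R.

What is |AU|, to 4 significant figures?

38.39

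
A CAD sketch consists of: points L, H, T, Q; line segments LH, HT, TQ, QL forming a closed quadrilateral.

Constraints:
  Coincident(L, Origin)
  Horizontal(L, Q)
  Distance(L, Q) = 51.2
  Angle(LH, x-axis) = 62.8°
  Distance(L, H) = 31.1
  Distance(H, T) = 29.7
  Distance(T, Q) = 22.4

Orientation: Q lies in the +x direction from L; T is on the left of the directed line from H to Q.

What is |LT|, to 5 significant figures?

47.931

L is at the origin; LQ is horizontal with |LQ| = 51.2 and Q in +x, so Q = (51.2, 0). LH runs at 62.8° with |LH| = 31.1, so H = (14.216, 27.661). T is determined by |HT| = 29.7 and |TQ| = 22.4 together: it lies at the intersection of circle(H, 29.7) and circle(Q, 22.4). With |HQ| = 46.184, the foot of the radical line on HQ is 27.210 from H and the perpendicular offset is √(29.7² − 27.210²) = 11.905. Taking the left-of-HQ solution: T = (43.136, 20.898).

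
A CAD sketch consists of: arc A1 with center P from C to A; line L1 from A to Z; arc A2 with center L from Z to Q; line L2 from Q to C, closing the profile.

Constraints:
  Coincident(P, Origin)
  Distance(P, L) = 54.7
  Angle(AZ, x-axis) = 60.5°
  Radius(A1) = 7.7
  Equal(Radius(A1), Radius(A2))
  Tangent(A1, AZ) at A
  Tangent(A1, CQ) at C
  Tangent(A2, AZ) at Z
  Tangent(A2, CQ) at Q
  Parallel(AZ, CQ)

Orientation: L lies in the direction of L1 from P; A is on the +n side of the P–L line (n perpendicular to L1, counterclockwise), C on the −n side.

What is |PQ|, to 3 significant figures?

55.2

Tangency of A1 to both parallel lines with radius 7.7 puts A and C at P ± 7.7·n: A = (-6.70, 3.79), C = (6.70, -3.79). Equal radii place Z and Q the same way about L: Z = L + 7.7·n = (20.2, 51.4), Q = L − 7.7·n = (33.6, 43.8). Then |PQ| = |Q − P| = 55.2.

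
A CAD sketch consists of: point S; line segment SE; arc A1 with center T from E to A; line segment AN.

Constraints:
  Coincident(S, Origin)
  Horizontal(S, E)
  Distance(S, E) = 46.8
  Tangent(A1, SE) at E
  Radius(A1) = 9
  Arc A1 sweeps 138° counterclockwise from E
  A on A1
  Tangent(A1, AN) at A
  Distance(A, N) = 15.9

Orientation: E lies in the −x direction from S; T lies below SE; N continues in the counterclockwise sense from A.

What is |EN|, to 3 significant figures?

27.0

On A1, E sits at bearing 90° from T; a 138° counterclockwise sweep puts A at bearing 228°, so A = T + 9.0·(cos 228°, sin 228°) = (-52.8, -15.7). A1 meets AN tangentially, so TA is at right angles to AN, so AN runs along (−sin 228°, cos 228°); with |AN| = 15.9, N = (-41.0, -26.3). Then |EN| = |N − E| = 27.0.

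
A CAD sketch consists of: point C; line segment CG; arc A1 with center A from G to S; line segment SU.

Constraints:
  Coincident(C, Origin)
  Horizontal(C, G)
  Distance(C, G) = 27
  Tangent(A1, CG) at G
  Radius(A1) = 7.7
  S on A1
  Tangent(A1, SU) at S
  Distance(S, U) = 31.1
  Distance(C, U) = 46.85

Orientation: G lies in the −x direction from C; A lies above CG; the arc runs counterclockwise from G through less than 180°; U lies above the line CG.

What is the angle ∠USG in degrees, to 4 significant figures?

129.9°

Checks: |AS| = 7.700 ✓; ∠(AS, SU) = 90.00° ✓; |SU| = 31.10 ✓; |CU| = 46.85 ✓.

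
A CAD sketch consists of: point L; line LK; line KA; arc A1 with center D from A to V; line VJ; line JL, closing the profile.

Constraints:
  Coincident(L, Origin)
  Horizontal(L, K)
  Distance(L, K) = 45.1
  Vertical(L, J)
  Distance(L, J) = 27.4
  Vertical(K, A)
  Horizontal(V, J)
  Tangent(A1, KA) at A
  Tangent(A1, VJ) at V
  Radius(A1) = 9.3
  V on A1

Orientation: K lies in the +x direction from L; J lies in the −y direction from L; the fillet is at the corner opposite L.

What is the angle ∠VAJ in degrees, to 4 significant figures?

33.35°

The virtual corner opposite L is at (45.10, -27.40). The tangent condition forces DA to be normal to KA and tangency of A1 to VJ means the radius DV is perpendicular to VJ, with radius 9.3, so the center D sits 9.3 in from both sides at D = (35.80, -18.10). That places the tangent points at A = (45.10, -18.10) on KA and V = (35.80, -27.40) on VJ. Then cos ∠VAJ = AV·AJ / (|AV||AJ|), giving 33.35°.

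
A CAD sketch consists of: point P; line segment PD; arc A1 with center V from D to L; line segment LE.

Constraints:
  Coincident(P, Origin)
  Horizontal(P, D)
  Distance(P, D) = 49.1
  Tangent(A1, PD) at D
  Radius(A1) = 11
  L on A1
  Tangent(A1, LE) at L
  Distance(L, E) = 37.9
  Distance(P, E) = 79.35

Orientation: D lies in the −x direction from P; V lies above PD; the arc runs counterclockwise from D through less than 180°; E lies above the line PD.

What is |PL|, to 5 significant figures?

44.051

Checks: |VL| = 11.00 ✓; ∠(VL, LE) = 90.00° ✓; |LE| = 37.90 ✓; |PE| = 79.35 ✓.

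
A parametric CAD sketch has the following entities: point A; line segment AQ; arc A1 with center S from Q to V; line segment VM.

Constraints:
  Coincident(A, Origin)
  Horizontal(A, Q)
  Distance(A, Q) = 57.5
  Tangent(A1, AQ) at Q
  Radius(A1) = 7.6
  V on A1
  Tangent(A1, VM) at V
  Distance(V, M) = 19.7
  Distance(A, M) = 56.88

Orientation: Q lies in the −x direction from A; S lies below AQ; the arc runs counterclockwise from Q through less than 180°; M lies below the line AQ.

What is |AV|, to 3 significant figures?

64.4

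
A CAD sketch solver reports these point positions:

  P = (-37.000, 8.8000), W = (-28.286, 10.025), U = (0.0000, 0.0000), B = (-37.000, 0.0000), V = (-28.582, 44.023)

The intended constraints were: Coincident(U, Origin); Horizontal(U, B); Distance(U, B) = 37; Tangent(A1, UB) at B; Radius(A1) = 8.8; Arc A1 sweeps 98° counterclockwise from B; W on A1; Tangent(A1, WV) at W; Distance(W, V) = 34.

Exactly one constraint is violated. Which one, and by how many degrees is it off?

Tangent(A1, WV) at W — off by 7.50°.

U = (0.00, 0.00) ✓; U.y = 0.00, B.y = 0.00 ✓; |UB| = 37.00 ✓; ∠(PB, BU) = 90.00° ✓; |PB| = 8.800 ✓; bearing(P→W) − bearing(P→B) = 98.00° ✓; |PW| = 8.800 ✓; ∠(PW, WV) = 97.50° ✗; |WV| = 34.00 ✓.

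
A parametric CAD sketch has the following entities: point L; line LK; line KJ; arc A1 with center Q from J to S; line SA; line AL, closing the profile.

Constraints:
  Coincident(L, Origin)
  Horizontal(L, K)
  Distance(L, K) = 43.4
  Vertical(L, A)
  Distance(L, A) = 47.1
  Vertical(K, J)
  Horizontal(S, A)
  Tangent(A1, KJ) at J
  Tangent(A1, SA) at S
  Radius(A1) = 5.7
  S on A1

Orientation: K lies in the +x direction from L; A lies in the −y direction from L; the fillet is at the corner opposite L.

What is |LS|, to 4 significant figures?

60.33

The virtual corner opposite L is at (43.40, -47.10). The tangent condition forces QJ to be normal to KJ and the tangent condition forces QS to be normal to SA, with radius 5.7, so the center Q sits 5.7 in from both sides at Q = (37.70, -41.40). That places the tangent points at J = (43.40, -41.40) on KJ and S = (37.70, -47.10) on SA. Then |LS| = |S − L| = 60.33.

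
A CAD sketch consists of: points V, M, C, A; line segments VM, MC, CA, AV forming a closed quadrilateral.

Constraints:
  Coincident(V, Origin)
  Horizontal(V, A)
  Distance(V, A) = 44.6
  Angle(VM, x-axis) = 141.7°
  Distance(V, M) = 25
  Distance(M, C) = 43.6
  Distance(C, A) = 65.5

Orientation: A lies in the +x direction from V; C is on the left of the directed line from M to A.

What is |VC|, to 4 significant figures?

52.00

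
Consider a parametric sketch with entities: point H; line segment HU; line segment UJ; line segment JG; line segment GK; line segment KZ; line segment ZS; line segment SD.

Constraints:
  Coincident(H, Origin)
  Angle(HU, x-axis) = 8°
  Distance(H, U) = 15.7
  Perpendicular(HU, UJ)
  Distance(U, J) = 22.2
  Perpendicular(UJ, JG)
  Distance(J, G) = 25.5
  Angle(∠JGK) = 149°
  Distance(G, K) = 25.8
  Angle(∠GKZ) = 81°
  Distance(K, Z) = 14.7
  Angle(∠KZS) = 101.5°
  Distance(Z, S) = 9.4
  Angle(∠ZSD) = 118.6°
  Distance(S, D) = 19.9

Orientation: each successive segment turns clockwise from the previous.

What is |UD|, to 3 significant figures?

37.1

∠KZS = 101.5° gives ZS at -20.5° from the x-axis; with |ZS| = 9.4, S = (-13.8, -4.09). ∠ZSD = 118.6° gives SD at -81.9° from the x-axis; with |SD| = 19.9, D = (-11.0, -23.8). Then |UD| = |D − U| = 37.1.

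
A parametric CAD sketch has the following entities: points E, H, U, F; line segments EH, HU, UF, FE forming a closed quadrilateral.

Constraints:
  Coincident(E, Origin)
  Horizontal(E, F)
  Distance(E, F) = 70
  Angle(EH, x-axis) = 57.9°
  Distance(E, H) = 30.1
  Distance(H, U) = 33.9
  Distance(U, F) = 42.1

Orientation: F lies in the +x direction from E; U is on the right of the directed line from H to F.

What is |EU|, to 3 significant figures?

29.0

E is at the origin; EF is horizontal with |EF| = 70.0 and F in +x, so F = (70.0, 0). EH runs at 57.9° with |EH| = 30.1, so H = (16.0, 25.5). U is determined by |HU| = 33.9 and |UF| = 42.1 together: it lies at the intersection of circle(H, 33.9) and circle(F, 42.1). With |HF| = 59.7, the foot of the radical line on HF is 24.6 from H and the perpendicular offset is √(33.9² − 24.6²) = 23.3. Taking the right-of-HF solution: U = (28.3, -6.07).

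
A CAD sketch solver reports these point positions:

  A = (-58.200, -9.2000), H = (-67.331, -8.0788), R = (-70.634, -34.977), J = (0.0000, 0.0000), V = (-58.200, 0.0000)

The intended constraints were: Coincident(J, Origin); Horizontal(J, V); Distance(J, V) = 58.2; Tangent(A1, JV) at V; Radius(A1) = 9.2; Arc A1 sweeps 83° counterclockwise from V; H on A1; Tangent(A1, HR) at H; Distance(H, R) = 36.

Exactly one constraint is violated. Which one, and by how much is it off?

Distance(H, R) = 36 — off by 8.90.

J = (0.00, 0.00) ✓; J.y = 0.00, V.y = 0.00 ✓; |JV| = 58.20 ✓; ∠(AV, VJ) = 90.00° ✓; |AV| = 9.200 ✓; bearing(A→H) − bearing(A→V) = 83.00° ✓; |AH| = 9.200 ✓; ∠(AH, HR) = 90.00° ✓; |HR| = 27.10 ✗.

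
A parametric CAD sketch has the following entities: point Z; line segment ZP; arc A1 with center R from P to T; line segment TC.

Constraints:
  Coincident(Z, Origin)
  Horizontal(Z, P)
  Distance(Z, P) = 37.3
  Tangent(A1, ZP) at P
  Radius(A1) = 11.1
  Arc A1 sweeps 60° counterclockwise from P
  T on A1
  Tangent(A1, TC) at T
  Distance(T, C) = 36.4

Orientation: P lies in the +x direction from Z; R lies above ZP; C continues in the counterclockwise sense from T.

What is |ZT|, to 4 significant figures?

47.24

The tangent condition forces RP to be normal to ZP, so R = P + (0, 11.1) = (37.30, 11.10). On A1, P sits at bearing -90° from R; a 60° counterclockwise sweep puts T at bearing -30°, so T = R + 11.1·(cos -30°, sin -30°) = (46.91, 5.550). Then |ZT| = |T − Z| = 47.24.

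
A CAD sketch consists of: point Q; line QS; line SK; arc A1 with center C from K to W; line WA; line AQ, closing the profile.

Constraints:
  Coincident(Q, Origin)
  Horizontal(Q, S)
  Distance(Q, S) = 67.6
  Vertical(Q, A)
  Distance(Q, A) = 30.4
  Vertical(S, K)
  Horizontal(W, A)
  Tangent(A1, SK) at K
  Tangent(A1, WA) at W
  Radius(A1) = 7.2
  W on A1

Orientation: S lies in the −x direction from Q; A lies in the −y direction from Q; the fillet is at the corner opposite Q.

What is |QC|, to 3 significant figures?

64.7

Q is at the origin; QS is horizontal with |QS| = 67.6 and S on the −x side, so S = (-67.6, 0.00). QA is vertical with |QA| = 30.4 and A on the −y side, so A = (0.00, -30.4). The virtual corner opposite Q is at (-67.6, -30.4). Tangency of A1 to SK means the radius CK is perpendicular to SK and the tangent condition forces CW to be normal to WA, with radius 7.2, so the center C sits 7.2 in from both sides at C = (-60.4, -23.2). Then |QC| = |C − Q| = 64.7.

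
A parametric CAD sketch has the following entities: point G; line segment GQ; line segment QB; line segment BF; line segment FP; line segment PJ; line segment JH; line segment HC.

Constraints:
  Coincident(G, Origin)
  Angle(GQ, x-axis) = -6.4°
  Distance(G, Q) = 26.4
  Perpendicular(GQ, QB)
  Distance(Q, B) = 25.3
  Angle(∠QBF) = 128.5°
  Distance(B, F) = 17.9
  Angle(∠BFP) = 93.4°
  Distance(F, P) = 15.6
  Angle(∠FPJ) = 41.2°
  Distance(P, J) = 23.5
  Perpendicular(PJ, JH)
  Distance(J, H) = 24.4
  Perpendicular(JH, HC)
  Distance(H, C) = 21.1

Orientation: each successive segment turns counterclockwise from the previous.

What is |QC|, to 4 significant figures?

55.30

G is at the origin; GQ runs at -6.4° with length 26.4, so Q = (26.24, -2.943). The perpendicularity gives QB at right angles to GQ, so QB runs at 83.60°; with |QB| = 25.3, B = (29.06, 22.20). ∠QBF = 128.5° gives BF at 135.1° from the x-axis; with |BF| = 17.9, F = (16.38, 34.83). ∠BFP = 93.4° gives FP at -138.3° from the x-axis; with |FP| = 15.6, P = (4.729, 24.46). ∠FPJ = 41.2° gives PJ at 0.5000° from the x-axis; with |PJ| = 23.5, J = (28.23, 24.66). PJ is perpendicular to JH, so JH runs at 90.50°; with |JH| = 24.4, H = (28.01, 49.06). JH is perpendicular to HC, so HC runs at -179.5°; with |HC| = 21.1, C = (6.916, 48.88). Then |QC| = |C − Q| = 55.30.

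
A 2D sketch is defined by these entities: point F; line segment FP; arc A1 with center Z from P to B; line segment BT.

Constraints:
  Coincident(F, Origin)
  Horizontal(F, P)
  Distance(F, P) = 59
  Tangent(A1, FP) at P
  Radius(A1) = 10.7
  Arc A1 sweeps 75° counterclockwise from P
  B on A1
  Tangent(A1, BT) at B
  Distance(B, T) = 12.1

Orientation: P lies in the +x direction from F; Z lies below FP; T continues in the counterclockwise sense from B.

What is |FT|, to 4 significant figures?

49.58

F is at the origin; F and P share the same y with |FP| = 59.0 and P on the +x side, so P = (59.00, 0.000). A1 meets FP tangentially, so ZP is at right angles to FP, so Z = P + (0, -10.7) = (59.00, -10.70). On A1, P sits at bearing 90° from Z; a 75° counterclockwise sweep puts B at bearing 165°, so B = Z + 10.7·(cos 165°, sin 165°) = (48.66, -7.931). Since A1 is tangent to BT there, ZB ⟂ BT, so BT runs along (−sin 165°, cos 165°); with |BT| = 12.1, T = (45.53, -19.62). Then |FT| = |T − F| = 49.58.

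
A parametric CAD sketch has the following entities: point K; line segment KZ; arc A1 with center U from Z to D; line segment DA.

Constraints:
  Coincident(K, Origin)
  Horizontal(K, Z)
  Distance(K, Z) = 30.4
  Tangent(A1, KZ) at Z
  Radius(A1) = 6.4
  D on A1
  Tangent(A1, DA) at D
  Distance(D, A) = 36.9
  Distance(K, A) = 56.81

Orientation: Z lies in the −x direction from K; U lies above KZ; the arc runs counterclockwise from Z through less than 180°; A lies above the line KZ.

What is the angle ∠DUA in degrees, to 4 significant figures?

80.16°

Checks: |KZ| = 30.40 ✓; ∠(UZ, ZK) = 90.00° ✓; |UZ| = 6.400 ✓; |UD| = 6.400 ✓; ∠(UD, DA) = 90.00° ✓; |DA| = 36.90 ✓; |KA| = 56.81 ✓.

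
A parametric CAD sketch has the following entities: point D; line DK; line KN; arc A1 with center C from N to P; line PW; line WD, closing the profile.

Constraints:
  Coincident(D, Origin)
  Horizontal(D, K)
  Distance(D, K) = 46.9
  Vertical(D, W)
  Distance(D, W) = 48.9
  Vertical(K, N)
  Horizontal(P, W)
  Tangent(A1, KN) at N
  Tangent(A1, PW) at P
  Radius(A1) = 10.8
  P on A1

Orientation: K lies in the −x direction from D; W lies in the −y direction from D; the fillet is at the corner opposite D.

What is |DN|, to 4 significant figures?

60.43

D is at the origin; D and K share the same y with |DK| = 46.9 and K on the −x side, so K = (-46.90, 0.000). DW is vertical with |DW| = 48.9 and W on the −y side, so W = (0.000, -48.90). The virtual corner opposite D is at (-46.90, -48.90). A1 meets KN tangentially, so CN is at right angles to KN and tangency of A1 to PW means the radius CP is perpendicular to PW, with radius 10.8, so the center C sits 10.8 in from both sides at C = (-36.10, -38.10). That places the tangent points at N = (-46.90, -38.10) on KN and P = (-36.10, -48.90) on PW. Then |DN| = |N − D| = 60.43.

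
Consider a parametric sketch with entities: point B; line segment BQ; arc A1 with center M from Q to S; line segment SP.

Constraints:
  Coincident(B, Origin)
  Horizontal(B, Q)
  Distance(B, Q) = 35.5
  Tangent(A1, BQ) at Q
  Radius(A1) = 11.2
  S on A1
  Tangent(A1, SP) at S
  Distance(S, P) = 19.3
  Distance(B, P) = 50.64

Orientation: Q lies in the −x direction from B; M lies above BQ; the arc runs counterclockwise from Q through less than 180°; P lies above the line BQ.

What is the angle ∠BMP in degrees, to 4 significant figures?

114.2°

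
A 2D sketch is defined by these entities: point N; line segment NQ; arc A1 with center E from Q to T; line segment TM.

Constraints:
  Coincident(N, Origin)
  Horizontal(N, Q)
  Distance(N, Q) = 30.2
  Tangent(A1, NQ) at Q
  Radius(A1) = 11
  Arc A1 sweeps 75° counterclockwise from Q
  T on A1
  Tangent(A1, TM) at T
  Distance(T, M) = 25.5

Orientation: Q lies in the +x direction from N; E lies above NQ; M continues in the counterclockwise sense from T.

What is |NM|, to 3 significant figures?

57.7

On A1, Q sits at bearing -90° from E; a 75° counterclockwise sweep puts T at bearing -15°, so T = E + 11.0·(cos -15°, sin -15°) = (40.8, 8.15). Since A1 is tangent to TM there, ET ⟂ TM, so TM runs along (−sin -15°, cos -15°); with |TM| = 25.5, M = (47.4, 32.8). Then |NM| = |M − N| = 57.7.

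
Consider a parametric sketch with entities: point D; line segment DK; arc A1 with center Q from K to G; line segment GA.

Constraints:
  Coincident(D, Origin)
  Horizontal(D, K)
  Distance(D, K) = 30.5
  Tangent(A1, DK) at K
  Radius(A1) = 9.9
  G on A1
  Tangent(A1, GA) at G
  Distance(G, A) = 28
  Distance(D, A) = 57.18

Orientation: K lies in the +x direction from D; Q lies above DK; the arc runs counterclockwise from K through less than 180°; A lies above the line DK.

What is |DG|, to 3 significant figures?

41.2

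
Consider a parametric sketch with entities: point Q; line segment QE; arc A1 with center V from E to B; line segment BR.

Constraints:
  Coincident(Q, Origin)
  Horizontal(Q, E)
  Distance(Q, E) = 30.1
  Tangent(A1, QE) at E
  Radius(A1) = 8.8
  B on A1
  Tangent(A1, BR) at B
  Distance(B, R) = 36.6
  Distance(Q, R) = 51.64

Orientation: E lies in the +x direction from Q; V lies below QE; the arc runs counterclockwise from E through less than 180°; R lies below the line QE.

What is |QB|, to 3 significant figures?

23.3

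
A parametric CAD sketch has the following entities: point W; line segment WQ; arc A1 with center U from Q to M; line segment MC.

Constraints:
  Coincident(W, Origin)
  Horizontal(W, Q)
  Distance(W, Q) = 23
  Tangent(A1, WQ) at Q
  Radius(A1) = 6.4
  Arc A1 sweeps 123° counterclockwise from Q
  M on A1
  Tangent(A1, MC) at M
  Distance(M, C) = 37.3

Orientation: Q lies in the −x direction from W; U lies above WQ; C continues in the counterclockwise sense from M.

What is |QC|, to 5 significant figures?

43.798

W is at the origin; W and Q share the same y with |WQ| = 23.0 and Q on the −x side, so Q = (-23.000, 0.0000). Since A1 is tangent to WQ there, UQ ⟂ WQ, so U = Q + (0, 6.4) = (-23.000, 6.4000). On A1, Q sits at bearing -90° from U; a 123° counterclockwise sweep puts M at bearing 33°, so M = U + 6.4·(cos 33°, sin 33°) = (-17.633, 9.8857). A1 meets MC tangentially, so UM is at right angles to MC, so MC runs along (−sin 33°, cos 33°); with |MC| = 37.3, C = (-37.948, 41.168). Then |QC| = |C − Q| = 43.798.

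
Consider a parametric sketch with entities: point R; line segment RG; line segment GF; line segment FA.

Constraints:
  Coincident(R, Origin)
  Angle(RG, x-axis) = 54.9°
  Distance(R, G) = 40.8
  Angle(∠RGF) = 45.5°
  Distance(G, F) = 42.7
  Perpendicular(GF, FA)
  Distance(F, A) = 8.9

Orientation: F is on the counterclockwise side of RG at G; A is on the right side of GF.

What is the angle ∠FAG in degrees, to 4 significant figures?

78.23°

R is at the origin; RG runs at 54.9° with length 40.8, so G = 40.8·(cos 54.9°, sin 54.9°) = (23.46, 33.38). ∠RGF = 45.5°, so GF runs at 54.9° + (180° − 45.5°) = 189.4° from the x-axis; with |GF| = 42.7, F = G + 42.7·(cos 189.4°, sin 189.4°) = (-18.67, 26.41). GF ⟂ FA; with |FA| = 8.9 on the right of GF, A = F + 8.9·(-0.1633, 0.9866) = (-20.12, 35.19). Then cos ∠FAG = AF·AG / (|AF||AG|), giving 78.23°.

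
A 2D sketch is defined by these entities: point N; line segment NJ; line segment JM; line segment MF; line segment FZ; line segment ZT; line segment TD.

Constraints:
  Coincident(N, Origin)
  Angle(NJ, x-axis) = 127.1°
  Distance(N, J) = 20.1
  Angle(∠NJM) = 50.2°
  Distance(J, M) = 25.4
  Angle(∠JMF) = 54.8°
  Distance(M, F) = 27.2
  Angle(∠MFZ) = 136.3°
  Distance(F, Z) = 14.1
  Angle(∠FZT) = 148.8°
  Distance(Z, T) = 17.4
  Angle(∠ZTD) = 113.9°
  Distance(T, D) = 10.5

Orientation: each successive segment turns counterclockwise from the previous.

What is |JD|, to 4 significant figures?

22.79

N is at the origin; NJ runs at 127.1° with length 20.1, so J = (-12.12, 16.03). ∠NJM = 50.2° gives JM at -103.1° from the x-axis; with |JM| = 25.4, M = (-17.88, -8.708). ∠JMF = 54.8° gives MF at 22.10° from the x-axis; with |MF| = 27.2, F = (7.320, 1.526). ∠MFZ = 136.3° gives FZ at 65.80° from the x-axis; with |FZ| = 14.1, Z = (13.10, 14.39). ∠FZT = 148.8° gives ZT at 97.00° from the x-axis; with |ZT| = 17.4, T = (10.98, 31.66). ∠ZTD = 113.9° gives TD at 163.1° from the x-axis; with |TD| = 10.5, D = (0.9330, 34.71). Then |JD| = |D − J| = 22.79.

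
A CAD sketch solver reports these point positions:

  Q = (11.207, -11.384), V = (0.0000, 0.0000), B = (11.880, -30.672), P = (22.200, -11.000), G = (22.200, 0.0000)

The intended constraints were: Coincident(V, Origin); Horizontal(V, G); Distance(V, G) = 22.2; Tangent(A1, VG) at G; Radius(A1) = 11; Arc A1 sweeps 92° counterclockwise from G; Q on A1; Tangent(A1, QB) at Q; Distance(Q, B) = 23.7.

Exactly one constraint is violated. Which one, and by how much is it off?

Distance(Q, B) = 23.7 — off by 4.40.

V = (0.00, 0.00) ✓; V.y = 0.00, G.y = 0.00 ✓; |VG| = 22.20 ✓; ∠(PG, GV) = 90.00° ✓; |PG| = 11.00 ✓; bearing(P→Q) − bearing(P→G) = 92.00° ✓; |PQ| = 11.00 ✓; ∠(PQ, QB) = 90.00° ✓; |QB| = 19.30 ✗.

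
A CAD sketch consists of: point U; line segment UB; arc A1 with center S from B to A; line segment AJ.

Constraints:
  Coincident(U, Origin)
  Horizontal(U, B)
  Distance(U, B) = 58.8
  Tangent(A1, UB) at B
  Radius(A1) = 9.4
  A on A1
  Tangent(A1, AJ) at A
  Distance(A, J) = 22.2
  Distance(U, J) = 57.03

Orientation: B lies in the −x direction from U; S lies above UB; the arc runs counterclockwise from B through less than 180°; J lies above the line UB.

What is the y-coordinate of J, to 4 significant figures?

30.92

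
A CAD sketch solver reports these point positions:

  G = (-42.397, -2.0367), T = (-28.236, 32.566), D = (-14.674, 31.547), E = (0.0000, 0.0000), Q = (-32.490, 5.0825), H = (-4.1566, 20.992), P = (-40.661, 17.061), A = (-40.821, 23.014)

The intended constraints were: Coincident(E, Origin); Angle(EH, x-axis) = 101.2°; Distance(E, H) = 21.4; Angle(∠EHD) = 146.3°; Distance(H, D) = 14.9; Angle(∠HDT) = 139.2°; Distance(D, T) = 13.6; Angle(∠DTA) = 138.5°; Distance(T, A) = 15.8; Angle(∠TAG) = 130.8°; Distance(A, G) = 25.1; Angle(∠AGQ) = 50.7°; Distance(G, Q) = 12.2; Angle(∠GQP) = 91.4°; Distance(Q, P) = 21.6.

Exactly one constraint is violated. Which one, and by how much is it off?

Distance(Q, P) = 21.6 — off by 7.10.

E = (0.00, 0.00) ✓; EH at 101.2° ✓; |EH| = 21.40 ✓; ∠EHD = 146.3° ✓; |HD| = 14.90 ✓; ∠HDT = 139.2° ✓; |DT| = 13.60 ✓; ∠DTA = 138.5° ✓; |TA| = 15.80 ✓; ∠TAG = 130.8° ✓; |AG| = 25.10 ✓; ∠AGQ = 50.70° ✓; |GQ| = 12.20 ✓; ∠GQP = 91.40° ✓; |QP| = 14.50 ✗.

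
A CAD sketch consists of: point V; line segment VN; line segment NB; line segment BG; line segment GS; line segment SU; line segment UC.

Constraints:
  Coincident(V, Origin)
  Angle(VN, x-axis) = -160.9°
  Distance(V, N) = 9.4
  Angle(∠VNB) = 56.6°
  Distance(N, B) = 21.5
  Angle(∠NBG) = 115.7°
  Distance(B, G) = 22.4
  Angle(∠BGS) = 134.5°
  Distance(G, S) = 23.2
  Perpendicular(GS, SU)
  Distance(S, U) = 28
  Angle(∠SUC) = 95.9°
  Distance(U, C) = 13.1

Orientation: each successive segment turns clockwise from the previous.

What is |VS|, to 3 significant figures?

38.7

V is at the origin; VN runs at -160.9° with length 9.4, so N = (-8.88, -3.08). ∠VNB = 56.6° gives NB at 75.7° from the x-axis; with |NB| = 21.5, B = (-3.57, 17.8). ∠NBG = 115.7° gives BG at 11.4° from the x-axis; with |BG| = 22.4, G = (18.4, 22.2). ∠BGS = 134.5° gives GS at -34.1° from the x-axis; with |GS| = 23.2, S = (37.6, 9.18). Then |VS| = |S − V| = 38.7.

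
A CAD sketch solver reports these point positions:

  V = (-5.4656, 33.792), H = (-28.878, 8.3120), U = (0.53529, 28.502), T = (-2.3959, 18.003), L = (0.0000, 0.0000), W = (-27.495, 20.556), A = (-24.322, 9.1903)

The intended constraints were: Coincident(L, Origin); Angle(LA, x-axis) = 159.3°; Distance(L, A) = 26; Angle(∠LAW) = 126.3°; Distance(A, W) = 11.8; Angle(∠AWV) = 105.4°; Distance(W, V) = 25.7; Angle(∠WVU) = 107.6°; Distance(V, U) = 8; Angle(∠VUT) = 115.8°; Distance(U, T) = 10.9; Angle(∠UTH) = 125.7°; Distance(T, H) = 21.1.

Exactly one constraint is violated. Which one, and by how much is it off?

Distance(T, H) = 21.1 — off by 7.10.

L = (0.00, 0.00) ✓; LA at 159.3° ✓; |LA| = 26.00 ✓; ∠LAW = 126.3° ✓; |AW| = 11.80 ✓; ∠AWV = 105.4° ✓; |WV| = 25.70 ✓; ∠WVU = 107.6° ✓; |VU| = 8.000 ✓; ∠VUT = 115.8° ✓; |UT| = 10.90 ✓; ∠UTH = 125.7° ✓; |TH| = 28.20 ✗.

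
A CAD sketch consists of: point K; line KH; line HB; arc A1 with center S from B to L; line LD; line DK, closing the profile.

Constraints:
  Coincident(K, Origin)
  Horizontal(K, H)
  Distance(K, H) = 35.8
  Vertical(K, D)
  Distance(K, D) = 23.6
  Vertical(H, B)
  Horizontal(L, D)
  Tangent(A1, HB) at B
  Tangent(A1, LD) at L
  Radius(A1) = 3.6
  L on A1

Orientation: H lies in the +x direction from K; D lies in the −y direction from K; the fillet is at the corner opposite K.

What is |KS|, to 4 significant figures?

37.91

K is at the origin; K and H share the same y with |KH| = 35.8 and H on the +x side, so H = (35.80, 0.000). K and D share the same x with |KD| = 23.6 and D on the −y side, so D = (0.000, -23.60). The virtual corner opposite K is at (35.80, -23.60). Since A1 is tangent to HB there, SB ⟂ HB and tangency of A1 to LD means the radius SL is perpendicular to LD, with radius 3.6, so the center S sits 3.6 in from both sides at S = (32.20, -20.00). Then |KS| = |S − K| = 37.91.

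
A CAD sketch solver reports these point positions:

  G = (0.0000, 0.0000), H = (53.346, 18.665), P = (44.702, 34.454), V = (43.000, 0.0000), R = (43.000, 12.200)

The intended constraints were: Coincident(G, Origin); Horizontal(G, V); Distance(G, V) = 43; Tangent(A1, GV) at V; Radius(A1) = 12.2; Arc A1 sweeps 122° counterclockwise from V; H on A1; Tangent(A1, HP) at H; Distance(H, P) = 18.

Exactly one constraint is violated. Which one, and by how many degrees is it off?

Tangent(A1, HP) at H — off by 3.30°.

G = (0.00, 0.00) ✓; G.y = 0.00, V.y = 0.00 ✓; |GV| = 43.00 ✓; ∠(RV, VG) = 90.00° ✓; |RV| = 12.20 ✓; bearing(R→H) − bearing(R→V) = 122.0° ✓; |RH| = 12.20 ✓; ∠(RH, HP) = 93.30° ✗; |HP| = 18.00 ✓.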